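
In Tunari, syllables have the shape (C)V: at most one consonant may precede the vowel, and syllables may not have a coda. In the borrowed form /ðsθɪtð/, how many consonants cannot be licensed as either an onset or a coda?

Syllabifying with onset maximization leaves /ð/, /s/, /t/, /ð/ stranded (no codas are permitted; onsets are limited to one consonant).

4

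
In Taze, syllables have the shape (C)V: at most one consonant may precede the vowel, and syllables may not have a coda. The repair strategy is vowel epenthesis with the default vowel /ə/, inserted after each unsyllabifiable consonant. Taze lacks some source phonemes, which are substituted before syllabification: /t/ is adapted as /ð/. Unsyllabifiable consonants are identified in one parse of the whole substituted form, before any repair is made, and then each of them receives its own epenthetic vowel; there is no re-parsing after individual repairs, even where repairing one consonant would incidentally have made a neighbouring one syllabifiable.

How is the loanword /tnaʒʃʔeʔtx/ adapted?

Substitution: /t/ → /ð/, giving /ðnaʒʃʔeʔðx/.
Under (C)V, the unsyllabifiable consonants are /ð/, /ʒ/, /ʃ/, /ʔ/, /ð/, /x/ (no codas are permitted; onsets are limited to one consonant).
Each unlicensed consonant becomes the onset of a new syllable: /ð/ → /ðə/, /ʒ/ → /ʒə/, /ʃ/ → /ʃə/, /ʔ/ → /ʔə/, /ð/ → /ðə/, /x/ → /xə/.

ðənaʒəʃəʔeʔəðəxə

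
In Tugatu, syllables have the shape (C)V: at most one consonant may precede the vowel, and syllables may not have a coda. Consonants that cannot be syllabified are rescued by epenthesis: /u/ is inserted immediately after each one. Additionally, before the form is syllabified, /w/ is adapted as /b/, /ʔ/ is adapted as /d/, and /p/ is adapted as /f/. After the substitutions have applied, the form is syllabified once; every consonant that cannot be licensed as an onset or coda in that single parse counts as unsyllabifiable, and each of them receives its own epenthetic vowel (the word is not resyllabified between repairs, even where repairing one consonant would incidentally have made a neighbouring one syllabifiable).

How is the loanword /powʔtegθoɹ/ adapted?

Substitution: /p/ → /f/, /w/ → /b/, /ʔ/ → /d/, giving /fobdtegθoɹ/.
The consonants /b/, /d/, /g/, /ɹ/ cannot be parsed into a legal (C)V syllable (no codas are permitted; onsets are limited to one consonant).
Epenthesis after each stranded consonant: /b/ → /bu/, /d/ → /du/, /g/ → /gu/, /ɹ/ → /ɹu/.

fobuduteguθoɹu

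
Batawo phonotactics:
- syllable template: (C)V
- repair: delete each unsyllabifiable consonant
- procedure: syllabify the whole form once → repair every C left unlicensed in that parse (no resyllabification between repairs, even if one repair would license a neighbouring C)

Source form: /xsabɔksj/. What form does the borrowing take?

sabɔ

The consonants /x/, /k/, /s/, /j/ cannot be parsed into a legal (C)V syllable (no codas are permitted; onsets are limited to one consonant).
Deletion applies to /x/, /k/, /s/, /j/.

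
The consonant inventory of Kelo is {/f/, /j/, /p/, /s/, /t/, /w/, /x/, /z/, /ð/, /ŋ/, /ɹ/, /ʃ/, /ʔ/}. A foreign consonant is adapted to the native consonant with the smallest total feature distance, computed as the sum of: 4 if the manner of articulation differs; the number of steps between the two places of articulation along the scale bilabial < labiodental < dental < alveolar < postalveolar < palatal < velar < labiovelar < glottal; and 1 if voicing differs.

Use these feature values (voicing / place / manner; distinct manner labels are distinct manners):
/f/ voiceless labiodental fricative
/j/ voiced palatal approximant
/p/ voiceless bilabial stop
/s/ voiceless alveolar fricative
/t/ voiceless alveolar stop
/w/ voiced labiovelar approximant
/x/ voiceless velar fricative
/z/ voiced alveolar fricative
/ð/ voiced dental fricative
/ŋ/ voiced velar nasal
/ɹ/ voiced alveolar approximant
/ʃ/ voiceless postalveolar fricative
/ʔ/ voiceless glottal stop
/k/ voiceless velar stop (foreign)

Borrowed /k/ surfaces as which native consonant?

/ʔ/ is closest: same manner (stop), place distance 2 (velar→glottal), same voicing; total 2. Next closest is /t/ at distance 3.

ʔ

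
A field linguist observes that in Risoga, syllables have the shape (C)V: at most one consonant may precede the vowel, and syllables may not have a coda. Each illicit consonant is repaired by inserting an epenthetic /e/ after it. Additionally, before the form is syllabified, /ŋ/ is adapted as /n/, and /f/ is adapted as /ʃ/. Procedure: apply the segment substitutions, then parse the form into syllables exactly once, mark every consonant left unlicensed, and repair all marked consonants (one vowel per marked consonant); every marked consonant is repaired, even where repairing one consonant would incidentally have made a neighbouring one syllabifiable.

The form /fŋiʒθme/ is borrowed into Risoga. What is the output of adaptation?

Substitution: /f/ → /ʃ/, /ŋ/ → /n/, giving /ʃniʒθme/.
The consonants /ʃ/, /ʒ/, /θ/ cannot be parsed into a legal (C)V syllable (no codas are permitted; onsets are limited to one consonant).
Inserting the epenthetic vowel yields /ʃ/ → /ʃe/, /ʒ/ → /ʒe/, /θ/ → /θe/.

ʃeniʒeθeme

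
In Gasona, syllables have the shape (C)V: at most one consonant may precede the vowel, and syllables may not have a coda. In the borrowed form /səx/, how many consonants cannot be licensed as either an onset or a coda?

1

Under (C)V, the unsyllabifiable consonants are /x/ (no codas are permitted; onsets are limited to one consonant).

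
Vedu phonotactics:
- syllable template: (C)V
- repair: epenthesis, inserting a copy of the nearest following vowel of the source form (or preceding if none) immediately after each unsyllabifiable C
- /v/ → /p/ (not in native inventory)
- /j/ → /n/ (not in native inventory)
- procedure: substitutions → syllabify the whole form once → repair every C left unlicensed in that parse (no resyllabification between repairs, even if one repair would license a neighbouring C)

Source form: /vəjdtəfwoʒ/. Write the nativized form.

Substitution: /v/ → /p/, /j/ → /n/, giving /pəndtəfwoʒ/.
The consonants /n/, /d/, /f/, /ʒ/ cannot be parsed into a legal (C)V syllable (no codas are permitted; onsets are limited to one consonant).
Inserting the epenthetic vowel yields /n/ → /nə/, /d/ → /də/, /f/ → /fo/, /ʒ/ → /ʒo/.

pənədətəfowoʒo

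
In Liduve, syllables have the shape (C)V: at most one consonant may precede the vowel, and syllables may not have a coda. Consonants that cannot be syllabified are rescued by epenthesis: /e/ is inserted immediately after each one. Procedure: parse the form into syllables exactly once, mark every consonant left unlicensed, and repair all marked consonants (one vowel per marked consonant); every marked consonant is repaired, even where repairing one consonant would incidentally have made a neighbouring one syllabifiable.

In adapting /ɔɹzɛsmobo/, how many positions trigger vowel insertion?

2

The unsyllabifiable consonants are /ɹ/, /s/; each receives one epenthetic vowel.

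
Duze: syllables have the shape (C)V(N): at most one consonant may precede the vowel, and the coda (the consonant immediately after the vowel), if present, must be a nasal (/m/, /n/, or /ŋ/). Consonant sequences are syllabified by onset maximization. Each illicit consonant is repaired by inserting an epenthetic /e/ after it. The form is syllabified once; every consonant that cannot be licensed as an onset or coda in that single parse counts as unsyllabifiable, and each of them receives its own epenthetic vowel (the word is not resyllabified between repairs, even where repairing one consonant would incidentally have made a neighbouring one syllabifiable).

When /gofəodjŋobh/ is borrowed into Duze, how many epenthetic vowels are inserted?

The unsyllabifiable consonants are /d/, /j/, /b/, /h/; each receives one epenthetic vowel.

4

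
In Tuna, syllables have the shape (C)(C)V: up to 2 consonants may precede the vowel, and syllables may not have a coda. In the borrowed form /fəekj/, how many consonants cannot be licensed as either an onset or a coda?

2

The consonants /k/, /j/ cannot be parsed into a legal (C)(C)V syllable (no codas are permitted; onsets may contain at most 2 consonants).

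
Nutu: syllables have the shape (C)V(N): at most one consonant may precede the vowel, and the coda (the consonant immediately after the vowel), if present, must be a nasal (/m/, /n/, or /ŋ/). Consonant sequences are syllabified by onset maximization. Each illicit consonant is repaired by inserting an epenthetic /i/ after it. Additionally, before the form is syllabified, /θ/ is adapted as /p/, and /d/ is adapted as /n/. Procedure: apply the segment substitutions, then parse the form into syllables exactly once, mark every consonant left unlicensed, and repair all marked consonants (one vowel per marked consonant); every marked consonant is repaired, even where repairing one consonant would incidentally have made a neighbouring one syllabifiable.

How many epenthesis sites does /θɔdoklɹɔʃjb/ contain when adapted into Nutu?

5

After substitution the input is /pɔnoklɹɔʃjb/.
The unsyllabifiable consonants are /k/, /l/, /ʃ/, /j/, /b/; each receives one epenthetic vowel.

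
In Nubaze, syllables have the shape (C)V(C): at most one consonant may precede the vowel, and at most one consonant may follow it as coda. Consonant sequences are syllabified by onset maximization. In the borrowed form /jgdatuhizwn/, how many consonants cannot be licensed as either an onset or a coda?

Under (C)V(C), the unsyllabifiable consonants are /j/, /g/, /w/, /n/ (at most one coda consonant is licensed; onsets are limited to one consonant).

4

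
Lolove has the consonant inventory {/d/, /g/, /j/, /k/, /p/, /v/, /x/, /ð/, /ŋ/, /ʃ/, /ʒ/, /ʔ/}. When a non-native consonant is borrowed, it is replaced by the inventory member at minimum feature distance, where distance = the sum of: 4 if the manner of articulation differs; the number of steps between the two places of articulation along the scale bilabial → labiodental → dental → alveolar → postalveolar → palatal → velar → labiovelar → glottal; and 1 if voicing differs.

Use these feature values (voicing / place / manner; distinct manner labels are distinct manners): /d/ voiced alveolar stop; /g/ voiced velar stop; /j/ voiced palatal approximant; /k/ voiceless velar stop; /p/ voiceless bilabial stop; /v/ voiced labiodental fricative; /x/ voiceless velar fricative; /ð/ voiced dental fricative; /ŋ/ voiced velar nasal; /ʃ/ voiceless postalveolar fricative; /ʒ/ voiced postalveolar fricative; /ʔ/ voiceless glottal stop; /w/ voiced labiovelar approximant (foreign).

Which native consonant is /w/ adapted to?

j

/j/ is closest: same manner (approximant), place distance 2 (labiovelar→palatal), same voicing; total 2. Next closest is /g/ at distance 5.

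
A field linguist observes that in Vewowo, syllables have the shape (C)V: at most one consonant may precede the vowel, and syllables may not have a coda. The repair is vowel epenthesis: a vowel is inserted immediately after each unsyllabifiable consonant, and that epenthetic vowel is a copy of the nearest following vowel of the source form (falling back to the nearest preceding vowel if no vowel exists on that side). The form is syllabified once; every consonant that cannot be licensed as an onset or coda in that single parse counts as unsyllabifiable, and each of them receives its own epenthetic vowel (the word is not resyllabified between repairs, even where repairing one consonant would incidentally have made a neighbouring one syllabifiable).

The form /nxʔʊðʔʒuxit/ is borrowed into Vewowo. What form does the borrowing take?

Under (C)V, the unsyllabifiable consonants are /n/, /x/, /ð/, /ʔ/, /t/ (no codas are permitted; onsets are limited to one consonant).
Each unlicensed consonant becomes the onset of a new syllable: /n/ → /nʊ/, /x/ → /xʊ/, /ð/ → /ðu/, /ʔ/ → /ʔu/, /t/ → /ti/.

nʊxʊʔʊðuʔuʒuxiti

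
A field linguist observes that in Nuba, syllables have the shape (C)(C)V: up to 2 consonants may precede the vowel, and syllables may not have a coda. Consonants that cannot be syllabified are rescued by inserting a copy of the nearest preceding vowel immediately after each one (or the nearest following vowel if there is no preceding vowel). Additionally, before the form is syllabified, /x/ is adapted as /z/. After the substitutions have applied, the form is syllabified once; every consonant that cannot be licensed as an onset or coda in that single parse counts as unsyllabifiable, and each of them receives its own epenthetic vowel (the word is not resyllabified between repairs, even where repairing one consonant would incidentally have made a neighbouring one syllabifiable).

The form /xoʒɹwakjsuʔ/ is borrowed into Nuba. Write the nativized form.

Substitution: /x/ → /z/, giving /zoʒɹwakjsuʔ/.
Under (C)(C)V, the unsyllabifiable consonants are /ʒ/, /k/, /ʔ/ (no codas are permitted; onsets may contain at most 2 consonants).
Inserting the epenthetic vowel yields /ʒ/ → /ʒo/, /k/ → /ka/, /ʔ/ → /ʔu/.

zoʒoɹwakajsuʔu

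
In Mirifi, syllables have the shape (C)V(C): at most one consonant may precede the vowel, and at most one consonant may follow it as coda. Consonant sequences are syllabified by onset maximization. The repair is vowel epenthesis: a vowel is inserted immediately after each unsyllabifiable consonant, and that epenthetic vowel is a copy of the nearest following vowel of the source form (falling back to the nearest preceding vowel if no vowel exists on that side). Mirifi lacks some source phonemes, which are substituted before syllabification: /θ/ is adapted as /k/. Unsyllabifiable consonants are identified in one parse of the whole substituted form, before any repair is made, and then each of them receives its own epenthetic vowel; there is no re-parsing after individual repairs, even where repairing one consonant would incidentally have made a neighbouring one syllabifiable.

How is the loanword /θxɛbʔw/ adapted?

Substitution: /θ/ → /k/, giving /kxɛbʔw/.
Under (C)V(C), the unsyllabifiable consonants are /k/, /ʔ/, /w/ (at most one coda consonant is licensed; onsets are limited to one consonant).
Inserting the epenthetic vowel yields /k/ → /kɛ/, /ʔ/ → /ʔɛ/, /w/ → /wɛ/.

kɛxɛbʔɛwɛ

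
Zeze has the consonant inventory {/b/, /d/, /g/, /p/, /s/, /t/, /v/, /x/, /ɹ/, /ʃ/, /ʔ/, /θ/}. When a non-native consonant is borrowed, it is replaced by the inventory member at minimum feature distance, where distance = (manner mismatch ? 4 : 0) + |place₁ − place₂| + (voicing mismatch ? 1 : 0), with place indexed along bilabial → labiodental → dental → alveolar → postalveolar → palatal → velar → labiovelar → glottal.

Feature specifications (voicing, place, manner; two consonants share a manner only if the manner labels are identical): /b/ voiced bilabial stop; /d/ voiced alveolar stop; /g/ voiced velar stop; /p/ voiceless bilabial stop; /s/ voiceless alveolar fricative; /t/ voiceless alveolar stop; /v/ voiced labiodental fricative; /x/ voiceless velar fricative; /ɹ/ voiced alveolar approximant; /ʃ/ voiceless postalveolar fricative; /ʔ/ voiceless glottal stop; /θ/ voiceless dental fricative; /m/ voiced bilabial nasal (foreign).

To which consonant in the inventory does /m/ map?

/b/ is closest: manner differs (nasal→stop, +4), place distance 0 (bilabial→bilabial), same voicing; total 4. Next closest is /p/ at distance 5.

b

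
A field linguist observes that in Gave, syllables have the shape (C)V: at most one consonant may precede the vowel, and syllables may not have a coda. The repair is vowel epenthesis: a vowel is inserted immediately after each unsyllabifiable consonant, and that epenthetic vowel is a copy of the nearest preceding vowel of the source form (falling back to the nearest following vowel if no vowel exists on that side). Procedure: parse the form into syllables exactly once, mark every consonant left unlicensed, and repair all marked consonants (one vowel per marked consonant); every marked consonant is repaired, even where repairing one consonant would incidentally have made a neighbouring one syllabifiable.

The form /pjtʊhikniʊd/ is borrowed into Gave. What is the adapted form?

Syllabifying with onset maximization leaves /p/, /j/, /k/, /d/ stranded (no codas are permitted; onsets are limited to one consonant).
Epenthesis after each stranded consonant: /p/ → /pʊ/, /j/ → /jʊ/, /k/ → /ki/, /d/ → /dʊ/.

pʊjʊtʊhikiniʊdʊ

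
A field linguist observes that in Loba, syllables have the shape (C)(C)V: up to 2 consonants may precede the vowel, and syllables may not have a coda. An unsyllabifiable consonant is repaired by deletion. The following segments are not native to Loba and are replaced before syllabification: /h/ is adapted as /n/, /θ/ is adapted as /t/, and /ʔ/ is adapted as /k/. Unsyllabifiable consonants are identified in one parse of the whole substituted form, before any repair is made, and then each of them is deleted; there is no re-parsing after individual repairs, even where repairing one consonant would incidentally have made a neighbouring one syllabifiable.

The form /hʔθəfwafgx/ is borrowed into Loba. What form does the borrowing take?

ktəfwa

Substitution: /h/ → /n/, /ʔ/ → /k/, /θ/ → /t/, giving /nktəfwafgx/.
Syllabifying with onset maximization leaves /n/, /f/, /g/, /x/ stranded (no codas are permitted; onsets may contain at most 2 consonants).
Deletion applies to /n/, /f/, /g/, /x/.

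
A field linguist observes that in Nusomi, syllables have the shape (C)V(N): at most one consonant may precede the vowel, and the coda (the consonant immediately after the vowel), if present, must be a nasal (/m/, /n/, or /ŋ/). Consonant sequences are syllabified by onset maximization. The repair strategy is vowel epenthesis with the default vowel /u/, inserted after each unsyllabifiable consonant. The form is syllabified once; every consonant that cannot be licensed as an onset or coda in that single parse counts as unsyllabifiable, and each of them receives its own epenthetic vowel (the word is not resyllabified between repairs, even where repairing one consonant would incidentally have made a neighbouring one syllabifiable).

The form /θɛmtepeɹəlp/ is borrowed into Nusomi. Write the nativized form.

Syllabifying with onset maximization leaves /l/, /p/ stranded (only a nasal (/m/, /n/, or /ŋ/) is licensed in coda position; onsets are limited to one consonant).
Inserting the epenthetic vowel yields /l/ → /lu/, /p/ → /pu/.

θɛmtepeɹəlupu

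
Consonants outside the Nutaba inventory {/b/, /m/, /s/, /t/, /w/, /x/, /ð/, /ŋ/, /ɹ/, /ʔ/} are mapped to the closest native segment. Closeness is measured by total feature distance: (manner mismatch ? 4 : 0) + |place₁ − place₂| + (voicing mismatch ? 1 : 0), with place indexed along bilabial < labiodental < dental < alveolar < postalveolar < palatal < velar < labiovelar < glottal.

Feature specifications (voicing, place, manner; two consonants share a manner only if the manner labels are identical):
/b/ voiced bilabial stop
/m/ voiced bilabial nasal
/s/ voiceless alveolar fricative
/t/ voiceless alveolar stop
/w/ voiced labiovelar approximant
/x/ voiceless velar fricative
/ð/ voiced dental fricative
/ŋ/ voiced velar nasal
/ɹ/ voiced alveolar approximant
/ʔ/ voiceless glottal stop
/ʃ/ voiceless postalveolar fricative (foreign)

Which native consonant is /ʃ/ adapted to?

s

/s/ is closest: same manner (fricative), place distance 1 (postalveolar→alveolar), same voicing; total 1. Next closest is /x/ at distance 2.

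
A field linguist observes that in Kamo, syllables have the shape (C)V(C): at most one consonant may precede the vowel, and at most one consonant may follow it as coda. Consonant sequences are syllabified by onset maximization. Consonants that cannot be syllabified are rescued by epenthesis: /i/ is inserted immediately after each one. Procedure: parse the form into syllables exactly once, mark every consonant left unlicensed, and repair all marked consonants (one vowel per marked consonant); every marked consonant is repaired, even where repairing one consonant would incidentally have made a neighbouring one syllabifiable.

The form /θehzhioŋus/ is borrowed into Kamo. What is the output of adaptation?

θehzihioŋus

Under (C)V(C), the unsyllabifiable consonants are /z/ (at most one coda consonant is licensed; onsets are limited to one consonant).
Each unlicensed consonant becomes the onset of a new syllable: /z/ → /zi/.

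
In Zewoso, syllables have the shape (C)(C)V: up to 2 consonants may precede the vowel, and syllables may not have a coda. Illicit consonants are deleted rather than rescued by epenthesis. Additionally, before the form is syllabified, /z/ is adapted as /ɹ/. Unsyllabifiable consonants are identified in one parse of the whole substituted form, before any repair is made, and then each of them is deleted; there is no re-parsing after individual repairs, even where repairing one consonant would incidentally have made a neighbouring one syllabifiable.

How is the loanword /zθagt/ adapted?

Substitution: /z/ → /ɹ/, giving /ɹθagt/.
The consonants /g/, /t/ cannot be parsed into a legal (C)(C)V syllable (no codas are permitted; onsets may contain at most 2 consonants).
Each unlicensed consonant is deleted: /g/, /t/.

ɹθa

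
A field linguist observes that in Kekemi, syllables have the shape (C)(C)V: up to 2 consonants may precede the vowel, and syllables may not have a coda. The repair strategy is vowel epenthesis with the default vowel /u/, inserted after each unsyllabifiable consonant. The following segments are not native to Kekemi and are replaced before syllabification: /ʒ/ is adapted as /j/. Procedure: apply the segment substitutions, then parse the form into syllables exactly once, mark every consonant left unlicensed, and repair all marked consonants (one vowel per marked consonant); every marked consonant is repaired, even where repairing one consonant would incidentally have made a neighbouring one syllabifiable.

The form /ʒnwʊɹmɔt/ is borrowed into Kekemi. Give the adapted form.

junwʊɹmɔtu

Substitution: /ʒ/ → /j/, giving /jnwʊɹmɔt/.
Under (C)(C)V, the unsyllabifiable consonants are /j/, /t/ (no codas are permitted; onsets may contain at most 2 consonants).
Epenthesis after each stranded consonant: /j/ → /ju/, /t/ → /tu/.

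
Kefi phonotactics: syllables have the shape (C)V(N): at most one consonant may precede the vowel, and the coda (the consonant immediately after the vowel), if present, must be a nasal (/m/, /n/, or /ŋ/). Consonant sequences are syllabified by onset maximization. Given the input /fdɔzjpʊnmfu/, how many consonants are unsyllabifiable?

Under (C)V(N), the unsyllabifiable consonants are /f/, /z/, /j/, /m/ (only a nasal (/m/, /n/, or /ŋ/) is licensed in coda position; onsets are limited to one consonant).

4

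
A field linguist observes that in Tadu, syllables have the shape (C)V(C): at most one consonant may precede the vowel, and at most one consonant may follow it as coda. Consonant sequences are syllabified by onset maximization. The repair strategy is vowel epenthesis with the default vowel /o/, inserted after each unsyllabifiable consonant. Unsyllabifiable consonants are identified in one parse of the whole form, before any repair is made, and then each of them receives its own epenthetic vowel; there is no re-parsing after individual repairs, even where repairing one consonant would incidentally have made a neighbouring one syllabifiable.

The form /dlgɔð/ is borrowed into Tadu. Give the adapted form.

Under (C)V(C), the unsyllabifiable consonants are /d/, /l/ (at most one coda consonant is licensed; onsets are limited to one consonant).
Each unlicensed consonant becomes the onset of a new syllable: /d/ → /do/, /l/ → /lo/.

dologɔð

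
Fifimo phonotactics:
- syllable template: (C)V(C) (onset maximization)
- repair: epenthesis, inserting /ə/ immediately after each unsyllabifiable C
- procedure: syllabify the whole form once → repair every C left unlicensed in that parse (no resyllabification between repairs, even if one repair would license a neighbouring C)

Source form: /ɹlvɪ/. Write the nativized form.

ɹələvɪ

Under (C)V(C), the unsyllabifiable consonants are /ɹ/, /l/ (at most one coda consonant is licensed; onsets are limited to one consonant).
Inserting the epenthetic vowel yields /ɹ/ → /ɹə/, /l/ → /lə/.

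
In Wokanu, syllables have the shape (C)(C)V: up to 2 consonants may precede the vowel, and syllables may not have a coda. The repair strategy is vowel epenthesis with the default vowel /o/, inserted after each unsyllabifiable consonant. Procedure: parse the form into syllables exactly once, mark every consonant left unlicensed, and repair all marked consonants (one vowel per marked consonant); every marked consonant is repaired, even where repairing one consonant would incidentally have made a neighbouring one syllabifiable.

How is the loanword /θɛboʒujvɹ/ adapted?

θɛboʒujovoɹo

Under (C)(C)V, the unsyllabifiable consonants are /j/, /v/, /ɹ/ (no codas are permitted; onsets may contain at most 2 consonants).
Each unlicensed consonant becomes the onset of a new syllable: /j/ → /jo/, /v/ → /vo/, /ɹ/ → /ɹo/.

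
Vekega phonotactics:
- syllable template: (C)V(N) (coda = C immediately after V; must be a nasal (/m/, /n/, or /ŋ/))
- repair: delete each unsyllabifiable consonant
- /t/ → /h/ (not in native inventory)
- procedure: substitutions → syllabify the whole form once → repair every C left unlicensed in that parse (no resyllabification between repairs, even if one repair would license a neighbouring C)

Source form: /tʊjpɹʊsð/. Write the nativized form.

hʊɹʊ

Substitution: /t/ → /h/, giving /hʊjpɹʊsð/.
The consonants /j/, /p/, /s/, /ð/ cannot be parsed into a legal (C)V(N) syllable (only a nasal (/m/, /n/, or /ŋ/) is licensed in coda position; onsets are limited to one consonant).
Deleting the stranded consonants removes /j/, /p/, /s/, /ð/.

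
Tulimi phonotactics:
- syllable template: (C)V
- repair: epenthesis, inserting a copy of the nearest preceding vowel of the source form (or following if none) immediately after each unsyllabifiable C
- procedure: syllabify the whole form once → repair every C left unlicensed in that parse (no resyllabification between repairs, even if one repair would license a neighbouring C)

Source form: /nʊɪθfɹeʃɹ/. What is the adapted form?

Under (C)V, the unsyllabifiable consonants are /θ/, /f/, /ʃ/, /ɹ/ (no codas are permitted; onsets are limited to one consonant).
Inserting the epenthetic vowel yields /θ/ → /θɪ/, /f/ → /fɪ/, /ʃ/ → /ʃe/, /ɹ/ → /ɹe/.

nʊɪθɪfɪɹeʃeɹe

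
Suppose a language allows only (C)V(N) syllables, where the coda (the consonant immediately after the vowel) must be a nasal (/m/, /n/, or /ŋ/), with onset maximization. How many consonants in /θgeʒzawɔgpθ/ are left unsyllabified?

5

Under (C)V(N), the unsyllabifiable consonants are /θ/, /ʒ/, /g/, /p/, /θ/ (only a nasal (/m/, /n/, or /ŋ/) is licensed in coda position; onsets are limited to one consonant).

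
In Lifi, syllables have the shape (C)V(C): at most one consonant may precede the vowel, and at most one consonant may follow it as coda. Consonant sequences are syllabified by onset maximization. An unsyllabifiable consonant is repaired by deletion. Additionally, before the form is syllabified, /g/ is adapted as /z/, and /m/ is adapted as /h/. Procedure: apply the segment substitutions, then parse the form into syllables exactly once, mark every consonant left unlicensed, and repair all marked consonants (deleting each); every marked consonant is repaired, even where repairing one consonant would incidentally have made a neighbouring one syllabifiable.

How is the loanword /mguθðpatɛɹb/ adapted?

zuθpatɛɹ

Substitution: /m/ → /h/, /g/ → /z/, giving /hzuθðpatɛɹb/.
Syllabifying with onset maximization leaves /h/, /ð/, /b/ stranded (at most one coda consonant is licensed; onsets are limited to one consonant).
Deleting the stranded consonants removes /h/, /ð/, /b/.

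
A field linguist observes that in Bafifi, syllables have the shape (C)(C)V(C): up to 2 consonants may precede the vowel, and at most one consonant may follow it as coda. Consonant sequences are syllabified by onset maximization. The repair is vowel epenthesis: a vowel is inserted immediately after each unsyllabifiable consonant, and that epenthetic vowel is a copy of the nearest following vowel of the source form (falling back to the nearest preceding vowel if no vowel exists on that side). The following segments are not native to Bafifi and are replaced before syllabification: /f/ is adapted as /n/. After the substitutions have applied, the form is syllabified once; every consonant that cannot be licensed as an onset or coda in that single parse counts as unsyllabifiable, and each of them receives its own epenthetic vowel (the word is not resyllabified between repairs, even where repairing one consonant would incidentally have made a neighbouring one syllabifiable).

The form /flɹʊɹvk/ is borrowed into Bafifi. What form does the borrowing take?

nʊlɹʊɹvʊkʊ

Substitution: /f/ → /n/, giving /nlɹʊɹvk/.
Under (C)(C)V(C), the unsyllabifiable consonants are /n/, /v/, /k/ (at most one coda consonant is licensed; onsets may contain at most 2 consonants).
Epenthesis after each stranded consonant: /n/ → /nʊ/, /v/ → /vʊ/, /k/ → /kʊ/.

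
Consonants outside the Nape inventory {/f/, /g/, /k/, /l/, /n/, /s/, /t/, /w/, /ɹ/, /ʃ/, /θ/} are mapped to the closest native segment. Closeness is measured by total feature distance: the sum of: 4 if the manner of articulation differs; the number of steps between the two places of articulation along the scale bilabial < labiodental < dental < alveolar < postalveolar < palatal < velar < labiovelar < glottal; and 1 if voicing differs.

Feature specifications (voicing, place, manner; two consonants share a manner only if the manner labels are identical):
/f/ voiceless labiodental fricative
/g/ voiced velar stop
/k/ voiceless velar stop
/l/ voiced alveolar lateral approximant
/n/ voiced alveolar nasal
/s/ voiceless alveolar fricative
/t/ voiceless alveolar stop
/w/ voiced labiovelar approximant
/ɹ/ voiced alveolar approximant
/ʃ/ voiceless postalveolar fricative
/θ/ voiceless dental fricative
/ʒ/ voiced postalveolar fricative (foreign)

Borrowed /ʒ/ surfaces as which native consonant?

/ʃ/ is closest: same manner (fricative), place distance 0 (postalveolar→postalveolar), voicing differs (+1); total 1. Next closest is /s/ at distance 2.

ʃ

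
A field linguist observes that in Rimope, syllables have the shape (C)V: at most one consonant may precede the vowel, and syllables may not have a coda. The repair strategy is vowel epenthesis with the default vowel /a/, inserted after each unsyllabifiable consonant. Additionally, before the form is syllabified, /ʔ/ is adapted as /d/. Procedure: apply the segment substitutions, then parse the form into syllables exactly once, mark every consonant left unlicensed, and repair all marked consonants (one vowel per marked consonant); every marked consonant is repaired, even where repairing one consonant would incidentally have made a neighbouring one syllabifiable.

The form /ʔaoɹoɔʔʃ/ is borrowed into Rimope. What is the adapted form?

Substitution: /ʔ/ → /d/, giving /daoɹoɔdʃ/.
Syllabifying with onset maximization leaves /d/, /ʃ/ stranded (no codas are permitted; onsets are limited to one consonant).
Inserting the epenthetic vowel yields /d/ → /da/, /ʃ/ → /ʃa/.

daoɹoɔdaʃa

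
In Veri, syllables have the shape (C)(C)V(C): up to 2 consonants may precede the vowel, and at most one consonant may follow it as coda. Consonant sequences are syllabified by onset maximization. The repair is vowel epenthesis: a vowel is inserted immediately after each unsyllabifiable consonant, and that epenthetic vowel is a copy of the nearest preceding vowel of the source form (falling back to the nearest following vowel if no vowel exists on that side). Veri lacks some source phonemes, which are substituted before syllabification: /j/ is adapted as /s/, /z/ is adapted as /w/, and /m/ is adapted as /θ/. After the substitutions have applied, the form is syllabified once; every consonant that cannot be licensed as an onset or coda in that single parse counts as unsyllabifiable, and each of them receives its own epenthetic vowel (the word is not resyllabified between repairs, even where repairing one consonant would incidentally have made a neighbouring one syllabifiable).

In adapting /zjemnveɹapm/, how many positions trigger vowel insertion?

1

After substitution the input is /wseθnveɹapθ/.
The unsyllabifiable consonants are /θ/; each receives one epenthetic vowel.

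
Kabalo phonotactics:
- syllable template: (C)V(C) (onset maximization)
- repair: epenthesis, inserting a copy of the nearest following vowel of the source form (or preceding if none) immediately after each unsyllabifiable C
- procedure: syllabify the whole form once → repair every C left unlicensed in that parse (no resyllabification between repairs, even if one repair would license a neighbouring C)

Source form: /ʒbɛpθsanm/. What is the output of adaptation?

Syllabifying with onset maximization leaves /ʒ/, /θ/, /m/ stranded (at most one coda consonant is licensed; onsets are limited to one consonant).
Epenthesis after each stranded consonant: /ʒ/ → /ʒɛ/, /θ/ → /θa/, /m/ → /ma/.

ʒɛbɛpθasanma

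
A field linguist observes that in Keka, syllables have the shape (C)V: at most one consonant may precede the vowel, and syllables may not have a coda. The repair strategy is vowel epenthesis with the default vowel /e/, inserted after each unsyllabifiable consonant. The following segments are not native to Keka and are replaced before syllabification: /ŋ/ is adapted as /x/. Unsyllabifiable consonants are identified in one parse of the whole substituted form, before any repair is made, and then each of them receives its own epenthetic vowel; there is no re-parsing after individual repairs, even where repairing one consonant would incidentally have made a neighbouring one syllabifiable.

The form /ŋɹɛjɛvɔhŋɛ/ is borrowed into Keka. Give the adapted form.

Substitution: /ŋ/ → /x/, giving /xɹɛjɛvɔhxɛ/.
Syllabifying with onset maximization leaves /x/, /h/ stranded (no codas are permitted; onsets are limited to one consonant).
Each unlicensed consonant becomes the onset of a new syllable: /x/ → /xe/, /h/ → /he/.

xeɹɛjɛvɔhexɛ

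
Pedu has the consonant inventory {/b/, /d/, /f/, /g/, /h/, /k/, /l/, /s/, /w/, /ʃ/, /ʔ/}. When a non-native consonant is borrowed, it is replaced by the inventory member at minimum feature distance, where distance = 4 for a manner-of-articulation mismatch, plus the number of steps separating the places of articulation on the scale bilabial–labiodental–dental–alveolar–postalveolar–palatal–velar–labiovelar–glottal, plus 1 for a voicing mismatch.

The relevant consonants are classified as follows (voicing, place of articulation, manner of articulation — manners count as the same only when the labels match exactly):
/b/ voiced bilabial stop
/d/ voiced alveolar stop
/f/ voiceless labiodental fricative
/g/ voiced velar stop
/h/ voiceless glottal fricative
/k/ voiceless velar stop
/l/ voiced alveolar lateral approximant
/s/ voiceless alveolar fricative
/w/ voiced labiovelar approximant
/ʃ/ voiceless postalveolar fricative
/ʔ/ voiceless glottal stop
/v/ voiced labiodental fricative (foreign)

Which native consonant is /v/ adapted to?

f

/f/ is closest: same manner (fricative), place distance 0 (labiodental→labiodental), voicing differs (+1); total 1. Next closest is /s/ at distance 3.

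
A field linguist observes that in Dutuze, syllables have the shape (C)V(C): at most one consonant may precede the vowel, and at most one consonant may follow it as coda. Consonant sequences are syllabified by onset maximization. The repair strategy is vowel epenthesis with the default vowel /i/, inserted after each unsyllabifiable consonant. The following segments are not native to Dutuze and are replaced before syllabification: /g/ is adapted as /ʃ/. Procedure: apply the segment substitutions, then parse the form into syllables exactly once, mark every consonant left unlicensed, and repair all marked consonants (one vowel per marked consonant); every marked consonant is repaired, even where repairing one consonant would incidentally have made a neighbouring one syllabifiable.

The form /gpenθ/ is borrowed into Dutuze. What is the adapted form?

Substitution: /g/ → /ʃ/, giving /ʃpenθ/.
Syllabifying with onset maximization leaves /ʃ/, /θ/ stranded (at most one coda consonant is licensed; onsets are limited to one consonant).
Each unlicensed consonant becomes the onset of a new syllable: /ʃ/ → /ʃi/, /θ/ → /θi/.

ʃipenθi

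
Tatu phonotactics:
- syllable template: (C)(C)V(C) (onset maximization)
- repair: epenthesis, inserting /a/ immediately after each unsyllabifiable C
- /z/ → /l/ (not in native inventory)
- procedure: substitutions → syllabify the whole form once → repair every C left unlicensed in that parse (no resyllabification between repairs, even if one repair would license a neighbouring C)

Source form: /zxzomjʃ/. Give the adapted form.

Substitution: /z/ → /l/, giving /lxlomjʃ/.
The consonants /l/, /j/, /ʃ/ cannot be parsed into a legal (C)(C)V(C) syllable (at most one coda consonant is licensed; onsets may contain at most 2 consonants).
Each unlicensed consonant becomes the onset of a new syllable: /l/ → /la/, /j/ → /ja/, /ʃ/ → /ʃa/.

laxlomjaʃa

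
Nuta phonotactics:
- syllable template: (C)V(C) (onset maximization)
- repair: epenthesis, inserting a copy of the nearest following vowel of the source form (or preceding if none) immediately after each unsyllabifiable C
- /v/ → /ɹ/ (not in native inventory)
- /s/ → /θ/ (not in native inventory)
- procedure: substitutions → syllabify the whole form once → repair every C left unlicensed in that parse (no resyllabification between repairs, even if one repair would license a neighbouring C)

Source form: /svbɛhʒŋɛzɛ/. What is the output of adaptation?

Substitution: /s/ → /θ/, /v/ → /ɹ/, giving /θɹbɛhʒŋɛzɛ/.
The consonants /θ/, /ɹ/, /ʒ/ cannot be parsed into a legal (C)V(C) syllable (at most one coda consonant is licensed; onsets are limited to one consonant).
Inserting the epenthetic vowel yields /θ/ → /θɛ/, /ɹ/ → /ɹɛ/, /ʒ/ → /ʒɛ/.

θɛɹɛbɛhʒɛŋɛzɛ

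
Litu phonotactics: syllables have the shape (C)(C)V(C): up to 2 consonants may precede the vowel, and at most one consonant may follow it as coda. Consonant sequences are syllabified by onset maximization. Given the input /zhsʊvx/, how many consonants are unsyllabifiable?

2

The consonants /z/, /x/ cannot be parsed into a legal (C)(C)V(C) syllable (at most one coda consonant is licensed; onsets may contain at most 2 consonants).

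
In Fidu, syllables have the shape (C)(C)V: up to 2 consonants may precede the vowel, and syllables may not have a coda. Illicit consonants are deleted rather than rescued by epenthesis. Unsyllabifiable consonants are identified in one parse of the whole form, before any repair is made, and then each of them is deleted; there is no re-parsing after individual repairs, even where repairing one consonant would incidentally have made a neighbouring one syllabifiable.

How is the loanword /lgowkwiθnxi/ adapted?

Syllabifying with onset maximization leaves /w/, /θ/ stranded (no codas are permitted; onsets may contain at most 2 consonants).
Deletion applies to /w/, /θ/.

lgokwinxi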